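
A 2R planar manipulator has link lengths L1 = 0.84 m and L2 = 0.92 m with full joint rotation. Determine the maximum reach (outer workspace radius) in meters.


r_max = L1 + L2 = 0.84 + 0.92 = 1.7600

1.7600 m


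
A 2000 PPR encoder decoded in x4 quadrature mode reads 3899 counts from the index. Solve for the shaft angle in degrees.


angle = counts * 360 / (PPR*4) = 3899 * 360 / 8000 = 175.4550

175.4550 degrees


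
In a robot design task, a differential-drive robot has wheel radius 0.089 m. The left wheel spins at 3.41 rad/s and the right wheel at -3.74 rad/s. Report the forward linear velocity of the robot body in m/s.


v = r*(wR + wL)/2 = 0.089*(-3.74 + 3.41)/2 = -0.0147

-0.0147 m/s


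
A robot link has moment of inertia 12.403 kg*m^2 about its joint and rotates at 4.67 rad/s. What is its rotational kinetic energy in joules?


KE = (1/2)*I*omega^2 = 0.5*12.403*4.67^2 = 135.2479

135.2479 J


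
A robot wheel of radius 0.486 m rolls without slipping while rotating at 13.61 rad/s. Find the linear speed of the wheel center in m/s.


v = omega * r = 13.61 * 0.486 = 6.6145

6.6145 m/s


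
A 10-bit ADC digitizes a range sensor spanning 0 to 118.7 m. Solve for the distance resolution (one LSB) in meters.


res = range / 2^n = 118.7/2^10 = 118.7/1024 = 0.1159

0.1159 m


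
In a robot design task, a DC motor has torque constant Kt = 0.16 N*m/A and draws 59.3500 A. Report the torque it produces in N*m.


tau = Kt * I = 0.16*59.3500 = 9.4960

9.4960 N*m


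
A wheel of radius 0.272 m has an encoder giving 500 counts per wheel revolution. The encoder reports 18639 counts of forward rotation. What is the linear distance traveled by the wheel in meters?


revs = 18639/500 = 37.278000
d = revs * 2*pi*r = 37.278000 * 2*pi*0.272 = 63.7091

63.7091 m


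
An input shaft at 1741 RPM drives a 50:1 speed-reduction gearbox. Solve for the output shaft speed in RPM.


omega_out = omega_in / N = 1741 / 50 = 34.8200

34.8200 RPM


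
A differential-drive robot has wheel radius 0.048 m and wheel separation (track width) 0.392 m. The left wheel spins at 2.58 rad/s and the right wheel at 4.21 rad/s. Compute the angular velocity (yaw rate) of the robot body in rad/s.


omega = r*(wR - wL)/L = 0.048*(4.21 - (2.58))/0.392 = 0.1996

0.1996 rad/s


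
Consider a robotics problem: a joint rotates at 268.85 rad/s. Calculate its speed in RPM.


RPM = 268.85 * 60/(2*pi) = 2567.3284

2567.3284 RPM


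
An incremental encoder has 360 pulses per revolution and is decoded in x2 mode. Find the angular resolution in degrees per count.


resolution = 360 / (PPR * 2) = 360 / 720 = 0.5000

0.5000 degrees


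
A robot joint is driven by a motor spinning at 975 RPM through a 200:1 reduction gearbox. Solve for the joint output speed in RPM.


omega_joint = omega_motor / N = 975 / 200 = 4.8750

4.8750 RPM


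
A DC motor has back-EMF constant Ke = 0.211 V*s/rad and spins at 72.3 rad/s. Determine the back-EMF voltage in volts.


V_emf = Ke * omega = 0.211*72.3 = 15.2553

15.2553 V


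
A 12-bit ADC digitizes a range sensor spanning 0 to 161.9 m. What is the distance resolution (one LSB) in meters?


res = range / 2^n = 161.9/2^12 = 161.9/4096 = 0.0395

0.0395 m


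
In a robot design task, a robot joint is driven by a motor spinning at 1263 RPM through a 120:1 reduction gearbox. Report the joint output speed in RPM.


omega_joint = omega_motor / N = 1263 / 120 = 10.5250

10.5250 RPM


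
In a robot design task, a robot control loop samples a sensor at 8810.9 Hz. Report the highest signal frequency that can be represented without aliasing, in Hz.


f_max = f_s/2 = 8810.9/2 = 4405.4500

4405.4500 Hz


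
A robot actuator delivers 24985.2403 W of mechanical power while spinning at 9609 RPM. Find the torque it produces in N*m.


omega = 9609 * 2*pi/60 = 1006.252127 rad/s
tau = P / omega = 24985.2403 / 1006.252127 = 24.8300

24.8300 N*m


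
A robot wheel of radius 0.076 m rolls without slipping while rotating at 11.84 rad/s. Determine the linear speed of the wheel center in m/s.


v = omega * r = 11.84 * 0.076 = 0.8998

0.8998 m/s


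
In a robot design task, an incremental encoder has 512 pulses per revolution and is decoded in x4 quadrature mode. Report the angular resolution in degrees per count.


resolution = 360 / (PPR * 4) = 360 / 2048 = 0.1758

0.1758 degrees


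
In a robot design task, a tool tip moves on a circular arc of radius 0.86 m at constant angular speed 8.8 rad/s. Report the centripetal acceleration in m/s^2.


a_c = omega^2 * r = 8.8^2 * 0.86 = 66.5984

66.5984 m/s^2


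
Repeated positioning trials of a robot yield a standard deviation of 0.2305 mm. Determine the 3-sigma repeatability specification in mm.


repeatability = 3*sigma = 3*0.2305 = 0.6915

0.6915 mm


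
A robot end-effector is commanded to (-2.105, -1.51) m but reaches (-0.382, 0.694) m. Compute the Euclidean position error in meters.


dx = -0.382 - (-2.105) = 1.7230, dy = 0.694 - (-1.51) = 2.2040
err = sqrt(2.968729 + 4.857616) = 2.7976

2.7976 m


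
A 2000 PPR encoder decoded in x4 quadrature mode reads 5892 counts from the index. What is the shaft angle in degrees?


angle = counts * 360 / (PPR*4) = 5892 * 360 / 8000 = 265.1400

265.1400 degrees


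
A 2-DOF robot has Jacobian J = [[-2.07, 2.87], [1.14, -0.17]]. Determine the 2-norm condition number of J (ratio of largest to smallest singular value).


JJ^T eigenvalues: trace(JJ^T) = 13.8503, det(JJ^T) = det(J)^2 = 8.52581601
s_max^2 = (13.8503 + sqrt(157.72754605))/2 = 13.20463139
s_min^2 = (13.8503 - sqrt(157.72754605))/2 = 0.64566861
kappa = s_max/s_min = sqrt(13.20463139/0.64566861) = 4.5223

4.5223


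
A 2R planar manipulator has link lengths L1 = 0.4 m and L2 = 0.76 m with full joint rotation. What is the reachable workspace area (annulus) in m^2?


r_max = L1 + L2 = 1.1600, r_min = |L1 - L2| = 0.3600
A = pi*(r_max^2 - r_min^2) = pi*(1.3456 - 0.1296) = 3.8202

3.8202 m^2


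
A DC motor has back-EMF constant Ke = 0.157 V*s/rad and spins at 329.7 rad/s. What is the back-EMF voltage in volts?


V_emf = Ke * omega = 0.157*329.7 = 51.7629

51.7629 V


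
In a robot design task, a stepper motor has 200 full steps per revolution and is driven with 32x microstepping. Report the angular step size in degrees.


step = 360/(200*32) = 360/6400 = 0.0563

0.0563 degrees


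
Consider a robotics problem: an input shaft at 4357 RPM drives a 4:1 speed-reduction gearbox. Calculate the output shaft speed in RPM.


omega_out = omega_in / N = 4357 / 4 = 1089.2500

1089.2500 RPM


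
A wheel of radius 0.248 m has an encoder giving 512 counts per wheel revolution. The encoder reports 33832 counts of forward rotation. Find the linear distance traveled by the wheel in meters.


revs = 33832/512 = 66.078125
d = revs * 2*pi*r = 66.078125 * 2*pi*0.248 = 102.9649

102.9649 m


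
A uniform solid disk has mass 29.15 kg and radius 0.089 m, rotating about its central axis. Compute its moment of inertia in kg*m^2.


I = (1/2)*m*R^2 = 0.5*29.15*0.089^2 = 0.1154

0.1154 kg*m^2


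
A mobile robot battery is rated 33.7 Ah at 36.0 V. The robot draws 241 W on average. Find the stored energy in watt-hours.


E = capacity * V = 33.7*36.0 = 1213.2000

1213.2000 Wh


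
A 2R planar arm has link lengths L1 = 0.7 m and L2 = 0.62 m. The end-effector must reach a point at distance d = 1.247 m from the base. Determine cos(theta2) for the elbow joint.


cos(th2) = (d^2 - L1^2 - L2^2)/(2*L1*L2) = (1.247^2 - 0.7^2 - 0.62^2)/(2*0.7*0.62) = 0.7841

0.7841


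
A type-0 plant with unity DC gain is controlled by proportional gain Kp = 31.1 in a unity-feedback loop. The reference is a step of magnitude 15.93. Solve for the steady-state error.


e_ss = R/(1 + Kp) = 15.93/(1 + 31.1) = 15.93/32.1000 = 0.4963

0.4963


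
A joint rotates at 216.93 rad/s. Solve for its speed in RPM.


RPM = 216.93 * 60/(2*pi) = 2071.5289

2071.5289 RPM


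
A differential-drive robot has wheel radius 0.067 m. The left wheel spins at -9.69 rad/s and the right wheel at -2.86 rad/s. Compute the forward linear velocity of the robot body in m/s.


v = r*(wR + wL)/2 = 0.067*(-2.86 + -9.69)/2 = -0.4204

-0.4204 m/s


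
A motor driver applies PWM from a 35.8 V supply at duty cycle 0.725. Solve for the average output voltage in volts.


V_avg = V_supply * D = 35.8*0.725 = 25.9550

25.9550 V


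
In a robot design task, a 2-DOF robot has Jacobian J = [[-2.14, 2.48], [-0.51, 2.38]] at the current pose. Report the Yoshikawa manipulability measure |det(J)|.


det(J) = -2.14*2.38 - (2.48)*(-0.51) = -3.8284
|det(J)| = 3.8284

3.8284


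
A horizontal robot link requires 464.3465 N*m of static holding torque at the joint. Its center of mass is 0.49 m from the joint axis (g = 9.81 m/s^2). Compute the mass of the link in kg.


m = tau / (g*L) = 464.3465 / (9.81 * 0.49) = 96.6000

96.6000 kg


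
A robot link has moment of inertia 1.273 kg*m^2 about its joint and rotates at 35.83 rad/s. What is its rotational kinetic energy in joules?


KE = (1/2)*I*omega^2 = 0.5*1.273*35.83^2 = 817.1316

817.1316 J


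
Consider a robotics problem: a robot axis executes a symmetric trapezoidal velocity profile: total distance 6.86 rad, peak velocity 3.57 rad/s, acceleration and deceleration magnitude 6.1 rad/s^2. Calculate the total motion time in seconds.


t_acc = v/a = 3.57/6.1 = 0.585246 s
d_acc = v^2/(2a) = 1.044664 rad (each ramp)
d_cruise = 6.86 - 2*1.044664 = 4.770672 rad
t_cruise = 4.770672/3.57 = 1.336323 s
t_total = 2*0.585246 + 1.336323 = 2.5068

2.5068 s


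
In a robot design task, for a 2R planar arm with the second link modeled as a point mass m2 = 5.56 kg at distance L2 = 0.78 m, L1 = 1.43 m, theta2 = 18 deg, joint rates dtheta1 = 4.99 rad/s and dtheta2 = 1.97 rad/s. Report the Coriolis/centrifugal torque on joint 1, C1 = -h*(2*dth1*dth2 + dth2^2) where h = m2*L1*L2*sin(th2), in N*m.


h = m2*L1*L2*sin(th2) = 5.56*1.43*0.78*sin(18 deg) = 1.916407
C1 = -h*(2*4.99*1.97 + 1.97^2) = -1.916407*23.5415 = -45.1151

-45.1151 N*m


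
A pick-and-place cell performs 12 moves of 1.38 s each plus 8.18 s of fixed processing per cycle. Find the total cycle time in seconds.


T = 12*1.38 + 8.18 = 24.7400

24.7400 s


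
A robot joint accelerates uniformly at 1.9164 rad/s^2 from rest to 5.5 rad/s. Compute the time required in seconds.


t = delta_omega / alpha = 5.5 / 1.9164 = 2.8700

2.8700 s


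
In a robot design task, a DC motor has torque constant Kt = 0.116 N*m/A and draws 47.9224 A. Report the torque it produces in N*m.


tau = Kt * I = 0.116*47.9224 = 5.5590

5.5590 N*m


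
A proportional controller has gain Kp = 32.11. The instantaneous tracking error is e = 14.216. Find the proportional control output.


u_P = Kp * e = 32.11 * 14.216 = 456.4758

456.4758


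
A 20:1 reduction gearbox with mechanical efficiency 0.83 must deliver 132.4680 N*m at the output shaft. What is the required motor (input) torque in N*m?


tau_in = tau_out / (N * eta) = 132.4680 / (20 * 0.83) = 7.9800

7.9800 N*m


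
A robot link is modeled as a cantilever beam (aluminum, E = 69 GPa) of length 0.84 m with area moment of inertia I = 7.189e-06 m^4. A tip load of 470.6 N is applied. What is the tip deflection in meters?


delta = F*L^3/(3*E*I) = 470.6*0.84^3/(3*6.900e+10*7.189e-06)
      = 278.9265024/1488123 = 1.8744e-04

1.8744e-04 m


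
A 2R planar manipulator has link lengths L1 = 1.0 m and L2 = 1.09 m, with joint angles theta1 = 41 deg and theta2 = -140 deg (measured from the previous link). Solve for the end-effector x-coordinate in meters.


x = L1*cos(th1) + L2*cos(th1+th2) = 1.0*cos(41 deg) + 1.09*cos(-99 deg) = 0.5842

0.5842 m


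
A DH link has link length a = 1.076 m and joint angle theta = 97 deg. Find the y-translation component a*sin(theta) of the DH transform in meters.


a*sin(theta) = 1.076*sin(97 deg) = 1.0680

1.0680 m


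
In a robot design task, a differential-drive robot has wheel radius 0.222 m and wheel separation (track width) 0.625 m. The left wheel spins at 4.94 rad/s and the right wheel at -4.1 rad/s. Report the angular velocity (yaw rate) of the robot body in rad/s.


omega = r*(wR - wL)/L = 0.222*(-4.1 - (4.94))/0.625 = -3.2110

-3.2110 rad/s


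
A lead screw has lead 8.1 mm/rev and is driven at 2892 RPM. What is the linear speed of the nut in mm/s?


v = lead * (RPM/60) = 8.1*2892/60 = 390.4200

390.4200 mm/s


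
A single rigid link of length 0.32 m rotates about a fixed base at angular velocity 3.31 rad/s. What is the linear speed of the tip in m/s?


v = L*omega = 0.32 * 3.31 = 1.0592

1.0592 m/s


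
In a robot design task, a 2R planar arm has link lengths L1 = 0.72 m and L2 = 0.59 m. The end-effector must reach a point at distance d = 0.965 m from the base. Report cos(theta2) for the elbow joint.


cos(th2) = (d^2 - L1^2 - L2^2)/(2*L1*L2) = (0.965^2 - 0.72^2 - 0.59^2)/(2*0.72*0.59) = 0.0762

0.0762


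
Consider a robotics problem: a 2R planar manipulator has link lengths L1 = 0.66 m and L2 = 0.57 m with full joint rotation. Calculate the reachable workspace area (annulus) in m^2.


r_max = L1 + L2 = 1.2300, r_min = |L1 - L2| = 0.0900
A = pi*(r_max^2 - r_min^2) = pi*(1.5129 - 0.0081) = 4.7275

4.7275 m^2


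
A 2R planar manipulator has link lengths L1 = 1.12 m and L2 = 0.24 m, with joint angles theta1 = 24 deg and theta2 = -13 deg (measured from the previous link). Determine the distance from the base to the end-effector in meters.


x = L1*cos(th1) + L2*cos(th1+th2) = 1.258761
y = L1*sin(th1) + L2*sin(th1+th2) = 0.501339
d = sqrt(x^2 + y^2) = sqrt(1.584479 + 0.251341) = 1.3549

1.3549 m


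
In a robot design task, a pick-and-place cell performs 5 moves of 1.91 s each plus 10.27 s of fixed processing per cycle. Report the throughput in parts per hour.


T_cycle = 5*1.91 + 10.27 = 19.8200 s
rate = 3600/T = 181.6347

181.6347 parts/hour


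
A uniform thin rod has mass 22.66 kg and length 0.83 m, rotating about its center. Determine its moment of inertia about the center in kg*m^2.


I = (1/12)*m*L^2 = (1/12)*22.66*0.83^2 = 1.3009

1.3009 kg*m^2


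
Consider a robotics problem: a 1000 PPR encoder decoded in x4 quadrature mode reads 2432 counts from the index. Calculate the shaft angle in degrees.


angle = counts * 360 / (PPR*4) = 2432 * 360 / 4000 = 218.8800

218.8800 degrees


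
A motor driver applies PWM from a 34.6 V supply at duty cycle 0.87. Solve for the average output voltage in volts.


V_avg = V_supply * D = 34.6*0.87 = 30.1020

30.1020 V


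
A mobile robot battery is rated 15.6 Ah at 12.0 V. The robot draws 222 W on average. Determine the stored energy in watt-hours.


E = capacity * V = 15.6*12.0 = 187.2000

187.2000 Wh


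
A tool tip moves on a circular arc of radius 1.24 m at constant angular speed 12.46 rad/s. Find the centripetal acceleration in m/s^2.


a_c = omega^2 * r = 12.46^2 * 1.24 = 192.5120

192.5120 m/s^2


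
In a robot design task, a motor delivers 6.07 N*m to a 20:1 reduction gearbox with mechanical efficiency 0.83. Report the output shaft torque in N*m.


tau_out = tau_in * N * eta = 6.07 * 20 * 0.83 = 100.7620

100.7620 N*m


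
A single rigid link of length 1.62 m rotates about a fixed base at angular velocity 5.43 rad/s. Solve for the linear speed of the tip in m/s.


v = L*omega = 1.62 * 5.43 = 8.7966

8.7966 m/s


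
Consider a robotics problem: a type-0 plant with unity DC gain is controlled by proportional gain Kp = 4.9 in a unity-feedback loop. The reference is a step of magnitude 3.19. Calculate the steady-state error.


e_ss = R/(1 + Kp) = 3.19/(1 + 4.9) = 3.19/5.9000 = 0.5407

0.5407


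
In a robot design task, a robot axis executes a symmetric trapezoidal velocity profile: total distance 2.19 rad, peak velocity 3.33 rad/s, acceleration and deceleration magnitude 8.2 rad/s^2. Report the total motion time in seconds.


t_acc = v/a = 3.33/8.2 = 0.406098 s
d_acc = v^2/(2a) = 0.676152 rad (each ramp)
d_cruise = 2.19 - 2*0.676152 = 0.837696 rad
t_cruise = 0.837696/3.33 = 0.251560 s
t_total = 2*0.406098 + 0.251560 = 1.0638

1.0638 s


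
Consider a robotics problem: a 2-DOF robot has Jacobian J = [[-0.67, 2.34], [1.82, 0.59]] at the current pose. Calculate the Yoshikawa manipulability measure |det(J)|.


det(J) = -0.67*0.59 - (2.34)*(1.82) = -4.6541
|det(J)| = 4.6541

4.6541


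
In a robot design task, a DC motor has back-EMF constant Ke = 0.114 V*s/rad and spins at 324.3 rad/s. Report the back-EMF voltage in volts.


V_emf = Ke * omega = 0.114*324.3 = 36.9702

36.9702 V


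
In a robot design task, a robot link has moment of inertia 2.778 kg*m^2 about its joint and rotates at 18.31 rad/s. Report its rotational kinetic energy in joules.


KE = (1/2)*I*omega^2 = 0.5*2.778*18.31^2 = 465.6707

465.6707 J


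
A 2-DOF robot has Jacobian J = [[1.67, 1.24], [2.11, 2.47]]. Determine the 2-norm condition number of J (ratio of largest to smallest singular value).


JJ^T eigenvalues: trace(JJ^T) = 14.8795, det(JJ^T) = det(J)^2 = 2.27557225
s_max^2 = (14.8795 + sqrt(212.29723125))/2 = 14.72496158
s_min^2 = (14.8795 - sqrt(212.29723125))/2 = 0.15453842
kappa = s_max/s_min = sqrt(14.72496158/0.15453842) = 9.7613

9.7613


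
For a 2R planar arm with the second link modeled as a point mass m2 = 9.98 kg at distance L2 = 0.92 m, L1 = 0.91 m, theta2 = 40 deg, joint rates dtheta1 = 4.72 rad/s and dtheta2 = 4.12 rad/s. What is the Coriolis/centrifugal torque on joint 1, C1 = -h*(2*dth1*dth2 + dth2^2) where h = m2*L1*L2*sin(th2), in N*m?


h = m2*L1*L2*sin(th2) = 9.98*0.91*0.92*sin(40 deg) = 5.370655
C1 = -h*(2*4.72*4.12 + 4.12^2) = -5.370655*55.8672 = -300.0435

-300.0435 N*m


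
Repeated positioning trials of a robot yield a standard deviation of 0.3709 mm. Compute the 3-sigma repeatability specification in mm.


repeatability = 3*sigma = 3*0.3709 = 1.1127

1.1127 mm


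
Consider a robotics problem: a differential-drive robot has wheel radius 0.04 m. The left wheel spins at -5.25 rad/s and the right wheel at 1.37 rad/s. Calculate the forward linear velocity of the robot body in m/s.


v = r*(wR + wL)/2 = 0.04*(1.37 + -5.25)/2 = -0.0776

-0.0776 m/s


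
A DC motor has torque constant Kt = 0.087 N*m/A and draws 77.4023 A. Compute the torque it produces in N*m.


tau = Kt * I = 0.087*77.4023 = 6.7340

6.7340 N*m


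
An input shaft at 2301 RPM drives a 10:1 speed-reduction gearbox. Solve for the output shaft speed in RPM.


omega_out = omega_in / N = 2301 / 10 = 230.1000

230.1000 RPM


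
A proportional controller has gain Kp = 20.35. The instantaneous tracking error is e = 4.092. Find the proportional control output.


u_P = Kp * e = 20.35 * 4.092 = 83.2722

83.2722


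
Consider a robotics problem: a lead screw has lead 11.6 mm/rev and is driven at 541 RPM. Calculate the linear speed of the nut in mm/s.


v = lead * (RPM/60) = 11.6*541/60 = 104.5933

104.5933 mm/s


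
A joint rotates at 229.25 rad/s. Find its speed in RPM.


RPM = 229.25 * 60/(2*pi) = 2189.1762

2189.1762 RPM


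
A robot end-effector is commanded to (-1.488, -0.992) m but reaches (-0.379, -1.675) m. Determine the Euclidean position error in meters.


dx = -0.379 - (-1.488) = 1.1090, dy = -1.675 - (-0.992) = -0.6830
err = sqrt(1.229881 + 0.466489) = 1.3024

1.3024 m


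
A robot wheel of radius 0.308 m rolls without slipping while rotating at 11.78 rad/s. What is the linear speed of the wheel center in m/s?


v = omega * r = 11.78 * 0.308 = 3.6282

3.6282 m/s


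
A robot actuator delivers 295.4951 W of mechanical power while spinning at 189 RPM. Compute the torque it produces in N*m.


omega = 189 * 2*pi/60 = 19.792034 rad/s
tau = P / omega = 295.4951 / 19.792034 = 14.9300

14.9300 N*m


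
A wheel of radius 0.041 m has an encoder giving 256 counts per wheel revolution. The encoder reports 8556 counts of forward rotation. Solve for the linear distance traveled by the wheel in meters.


revs = 8556/256 = 33.421875
d = revs * 2*pi*r = 33.421875 * 2*pi*0.041 = 8.6098

8.6098 m


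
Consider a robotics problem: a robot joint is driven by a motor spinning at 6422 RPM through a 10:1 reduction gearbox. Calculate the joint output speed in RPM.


omega_joint = omega_motor / N = 6422 / 10 = 642.2000

642.2000 RPM


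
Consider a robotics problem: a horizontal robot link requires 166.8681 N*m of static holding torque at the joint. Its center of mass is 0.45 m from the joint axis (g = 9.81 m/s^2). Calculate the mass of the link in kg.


m = tau / (g*L) = 166.8681 / (9.81 * 0.45) = 37.8000

37.8000 kg


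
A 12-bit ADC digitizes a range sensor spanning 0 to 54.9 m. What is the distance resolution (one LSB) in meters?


res = range / 2^n = 54.9/2^12 = 54.9/4096 = 0.0134

0.0134 m


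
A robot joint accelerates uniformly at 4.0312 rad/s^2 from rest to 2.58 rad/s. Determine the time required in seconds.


t = delta_omega / alpha = 2.58 / 4.0312 = 0.6400

0.6400 s


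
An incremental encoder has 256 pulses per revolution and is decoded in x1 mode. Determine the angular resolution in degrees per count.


resolution = 360 / (PPR * 1) = 360 / 256 = 1.4062

1.4062 degrees


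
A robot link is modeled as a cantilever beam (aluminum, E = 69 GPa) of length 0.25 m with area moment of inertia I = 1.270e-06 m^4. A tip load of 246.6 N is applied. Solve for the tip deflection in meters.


delta = F*L^3/(3*E*I) = 246.6*0.25^3/(3*6.900e+10*1.270e-06)
      = 3.853125/262890 = 1.4657e-05

1.4657e-05 m


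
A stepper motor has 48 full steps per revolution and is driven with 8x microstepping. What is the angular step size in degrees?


step = 360/(48*8) = 360/384 = 0.9375

0.9375 degrees


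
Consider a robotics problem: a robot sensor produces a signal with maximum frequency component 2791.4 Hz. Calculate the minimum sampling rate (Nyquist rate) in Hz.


f_s,min = 2*f_max = 2*2791.4 = 5582.8000

5582.8000 Hz


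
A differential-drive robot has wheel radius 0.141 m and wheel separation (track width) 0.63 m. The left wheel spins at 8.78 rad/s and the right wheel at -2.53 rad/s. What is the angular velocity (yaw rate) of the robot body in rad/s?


omega = r*(wR - wL)/L = 0.141*(-2.53 - (8.78))/0.63 = -2.5313

-2.5313 rad/s


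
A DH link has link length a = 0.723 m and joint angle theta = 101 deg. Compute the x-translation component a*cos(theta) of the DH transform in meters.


a*cos(theta) = 0.723*cos(101 deg) = -0.1380

-0.1380 m


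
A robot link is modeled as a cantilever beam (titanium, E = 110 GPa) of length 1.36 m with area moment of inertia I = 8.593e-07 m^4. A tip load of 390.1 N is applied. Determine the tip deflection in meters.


delta = F*L^3/(3*E*I) = 390.1*1.36^3/(3*1.100e+11*8.593e-07)
      = 981.2793856/283569 = 0.0035

0.0035 m


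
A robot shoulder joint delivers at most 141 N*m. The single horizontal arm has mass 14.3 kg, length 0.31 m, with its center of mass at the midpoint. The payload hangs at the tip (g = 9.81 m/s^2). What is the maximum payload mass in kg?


tau_arm = m_arm*g*(L/2) = 14.3*9.81*0.31/2 = 21.7439 N*m
tau_payload = tau_max - tau_arm = 141 - 21.7439 = 119.2561
m_payload = tau_payload / (g*L) = 119.2561 / (9.81*0.31) = 39.2148

39.2148 kg


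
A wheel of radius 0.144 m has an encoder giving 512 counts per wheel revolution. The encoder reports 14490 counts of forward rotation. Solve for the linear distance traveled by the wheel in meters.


revs = 14490/512 = 28.300781
d = revs * 2*pi*r = 28.300781 * 2*pi*0.144 = 25.6059

25.6059 m


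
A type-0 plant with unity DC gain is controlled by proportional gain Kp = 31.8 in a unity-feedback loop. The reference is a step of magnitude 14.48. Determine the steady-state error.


e_ss = R/(1 + Kp) = 14.48/(1 + 31.8) = 14.48/32.8000 = 0.4415

0.4415


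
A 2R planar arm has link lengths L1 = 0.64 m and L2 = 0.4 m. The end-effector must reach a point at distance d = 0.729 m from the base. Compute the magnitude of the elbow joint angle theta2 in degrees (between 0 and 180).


cos(th2) = (d^2 - L1^2 - L2^2)/(2*L1*L2) = (0.729^2 - 0.64^2 - 0.4^2)/(2*0.64*0.4) = -0.07452930
th2 = acos(-0.07452930) = 94.2742 deg

94.2742 degrees


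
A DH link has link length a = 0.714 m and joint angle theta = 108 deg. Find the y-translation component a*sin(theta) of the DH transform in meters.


a*sin(theta) = 0.714*sin(108 deg) = 0.6791

0.6791 m


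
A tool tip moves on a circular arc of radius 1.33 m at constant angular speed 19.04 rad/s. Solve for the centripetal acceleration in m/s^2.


a_c = omega^2 * r = 19.04^2 * 1.33 = 482.1537

482.1537 m/s^2


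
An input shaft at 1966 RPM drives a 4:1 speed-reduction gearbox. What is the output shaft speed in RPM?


omega_out = omega_in / N = 1966 / 4 = 491.5000

491.5000 RPM


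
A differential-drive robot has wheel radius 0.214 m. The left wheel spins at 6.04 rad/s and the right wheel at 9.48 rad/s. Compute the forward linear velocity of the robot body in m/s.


v = r*(wR + wL)/2 = 0.214*(9.48 + 6.04)/2 = 1.6606

1.6606 m/s


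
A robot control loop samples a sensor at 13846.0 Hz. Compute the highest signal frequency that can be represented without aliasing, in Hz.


f_max = f_s/2 = 13846.0/2 = 6923.0000

6923.0000 Hz


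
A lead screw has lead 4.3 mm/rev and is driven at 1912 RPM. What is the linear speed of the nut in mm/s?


v = lead * (RPM/60) = 4.3*1912/60 = 137.0267

137.0267 mm/s


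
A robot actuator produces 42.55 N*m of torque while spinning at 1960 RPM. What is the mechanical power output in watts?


omega = 1960 * 2*pi/60 = 205.250720 rad/s
P = tau * omega = 42.55 * 205.250720 = 8733.4181

8733.4181 W


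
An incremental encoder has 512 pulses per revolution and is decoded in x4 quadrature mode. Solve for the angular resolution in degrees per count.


resolution = 360 / (PPR * 4) = 360 / 2048 = 0.1758

0.1758 degrees


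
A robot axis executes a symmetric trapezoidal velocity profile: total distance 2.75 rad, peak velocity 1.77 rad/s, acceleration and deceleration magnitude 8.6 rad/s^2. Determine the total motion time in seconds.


t_acc = v/a = 1.77/8.6 = 0.205814 s
d_acc = v^2/(2a) = 0.182145 rad (each ramp)
d_cruise = 2.75 - 2*0.182145 = 2.385710 rad
t_cruise = 2.385710/1.77 = 1.347859 s
t_total = 2*0.205814 + 1.347859 = 1.7595

1.7595 s


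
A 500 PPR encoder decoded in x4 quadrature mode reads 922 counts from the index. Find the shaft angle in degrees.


angle = counts * 360 / (PPR*4) = 922 * 360 / 2000 = 165.9600

165.9600 degrees


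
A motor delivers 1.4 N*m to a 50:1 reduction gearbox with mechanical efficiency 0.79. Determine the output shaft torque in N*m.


tau_out = tau_in * N * eta = 1.4 * 50 * 0.79 = 55.3000

55.3000 N*m


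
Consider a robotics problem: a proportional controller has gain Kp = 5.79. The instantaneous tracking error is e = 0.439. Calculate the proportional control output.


u_P = Kp * e = 5.79 * 0.439 = 2.5418

2.5418


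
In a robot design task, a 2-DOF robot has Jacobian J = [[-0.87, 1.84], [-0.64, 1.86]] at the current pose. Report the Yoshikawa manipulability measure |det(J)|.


det(J) = -0.87*1.86 - (1.84)*(-0.64) = -0.4406
|det(J)| = 0.4406

0.4406


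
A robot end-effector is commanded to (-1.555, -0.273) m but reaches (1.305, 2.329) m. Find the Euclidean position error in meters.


dx = 1.305 - (-1.555) = 2.8600, dy = 2.329 - (-0.273) = 2.6020
err = sqrt(8.179600 + 6.770404) = 3.8665

3.8665 m


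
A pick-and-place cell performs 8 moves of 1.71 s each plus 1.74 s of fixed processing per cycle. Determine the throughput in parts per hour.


T_cycle = 8*1.71 + 1.74 = 15.4200 s
rate = 3600/T = 233.4630

233.4630 parts/hour


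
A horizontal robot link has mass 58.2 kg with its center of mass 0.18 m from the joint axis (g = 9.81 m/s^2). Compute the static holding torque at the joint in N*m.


tau = m*g*L = 58.2 * 9.81 * 0.18 = 102.7696

102.7696 N*m


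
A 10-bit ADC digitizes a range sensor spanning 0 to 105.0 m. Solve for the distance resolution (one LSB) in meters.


res = range / 2^n = 105.0/2^10 = 105.0/1024 = 0.1025

0.1025 m


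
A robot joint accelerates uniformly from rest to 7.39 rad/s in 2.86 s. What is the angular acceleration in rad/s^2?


alpha = delta_omega / t = 7.39 / 2.86 = 2.5839

2.5839 rad/s^2


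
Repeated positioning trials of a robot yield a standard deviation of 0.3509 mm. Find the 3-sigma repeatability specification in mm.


repeatability = 3*sigma = 3*0.3509 = 1.0527

1.0527 mm


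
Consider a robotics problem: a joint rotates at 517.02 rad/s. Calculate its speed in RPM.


RPM = 517.02 * 60/(2*pi) = 4937.1773

4937.1773 RPM


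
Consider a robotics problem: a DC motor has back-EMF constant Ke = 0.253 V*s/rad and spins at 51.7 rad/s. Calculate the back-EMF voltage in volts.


V_emf = Ke * omega = 0.253*51.7 = 13.0801

13.0801 V


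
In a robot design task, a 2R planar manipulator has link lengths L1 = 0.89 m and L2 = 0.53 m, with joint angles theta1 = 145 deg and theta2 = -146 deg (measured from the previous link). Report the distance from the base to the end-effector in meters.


x = L1*cos(th1) + L2*cos(th1+th2) = -0.199126
y = L1*sin(th1) + L2*sin(th1+th2) = 0.501233
d = sqrt(x^2 + y^2) = sqrt(0.039651 + 0.251235) = 0.5393

0.5393 m


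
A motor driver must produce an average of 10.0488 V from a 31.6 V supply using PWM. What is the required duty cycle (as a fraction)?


D = V_avg/V_supply = 10.0488/31.6 = 0.3180

0.3180


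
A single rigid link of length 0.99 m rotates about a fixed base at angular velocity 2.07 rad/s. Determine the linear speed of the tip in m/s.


v = L*omega = 0.99 * 2.07 = 2.0493

2.0493 m/s


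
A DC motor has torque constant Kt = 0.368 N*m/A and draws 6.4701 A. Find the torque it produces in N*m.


tau = Kt * I = 0.368*6.4701 = 2.3810

2.3810 N*m


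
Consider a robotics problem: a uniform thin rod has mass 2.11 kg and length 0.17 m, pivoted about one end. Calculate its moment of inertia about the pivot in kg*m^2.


I = (1/3)*m*L^2 = (1/3)*2.11*0.17^2 = 0.0203

0.0203 kg*m^2


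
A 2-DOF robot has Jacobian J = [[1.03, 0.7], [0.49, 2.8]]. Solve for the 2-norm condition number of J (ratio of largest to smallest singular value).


JJ^T eigenvalues: trace(JJ^T) = 9.6310, det(JJ^T) = det(J)^2 = 6.45668100
s_max^2 = (9.6310 + sqrt(66.92943700))/2 = 8.90602066
s_min^2 = (9.6310 - sqrt(66.92943700))/2 = 0.72497934
kappa = s_max/s_min = sqrt(8.90602066/0.72497934) = 3.5049

3.5049


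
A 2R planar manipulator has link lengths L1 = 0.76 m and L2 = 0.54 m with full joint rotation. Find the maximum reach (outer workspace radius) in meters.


r_max = L1 + L2 = 0.76 + 0.54 = 1.3000

1.3000 m


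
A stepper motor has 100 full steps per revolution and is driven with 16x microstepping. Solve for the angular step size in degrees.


step = 360/(100*16) = 360/1600 = 0.2250

0.2250 degrees


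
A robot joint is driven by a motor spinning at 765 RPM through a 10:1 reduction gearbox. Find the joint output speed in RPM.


omega_joint = omega_motor / N = 765 / 10 = 76.5000

76.5000 RPM


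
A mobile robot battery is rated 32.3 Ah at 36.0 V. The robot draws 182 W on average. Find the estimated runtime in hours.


E = 32.3*36.0 = 1162.8000 Wh
t = E/P = 1162.8000/182 = 6.3890

6.3890 hours


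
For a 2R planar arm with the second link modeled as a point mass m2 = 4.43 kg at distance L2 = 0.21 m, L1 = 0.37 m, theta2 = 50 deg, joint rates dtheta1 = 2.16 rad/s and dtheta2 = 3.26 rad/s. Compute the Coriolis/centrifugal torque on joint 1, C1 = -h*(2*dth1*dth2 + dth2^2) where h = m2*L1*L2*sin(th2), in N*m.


h = m2*L1*L2*sin(th2) = 4.43*0.37*0.21*sin(50 deg) = 0.263681
C1 = -h*(2*2.16*3.26 + 3.26^2) = -0.263681*24.7108 = -6.5158

-6.5158 N*m


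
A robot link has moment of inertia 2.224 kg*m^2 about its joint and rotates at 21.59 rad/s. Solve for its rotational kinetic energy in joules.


KE = (1/2)*I*omega^2 = 0.5*2.224*21.59^2 = 518.3344

518.3344 J


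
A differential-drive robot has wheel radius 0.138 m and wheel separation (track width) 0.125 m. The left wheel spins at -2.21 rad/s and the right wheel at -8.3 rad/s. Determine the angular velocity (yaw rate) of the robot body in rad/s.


omega = r*(wR - wL)/L = 0.138*(-8.3 - (-2.21))/0.125 = -6.7234

-6.7234 rad/s


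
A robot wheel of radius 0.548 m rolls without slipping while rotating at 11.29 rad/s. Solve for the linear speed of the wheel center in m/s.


v = omega * r = 11.29 * 0.548 = 6.1869

6.1869 m/s


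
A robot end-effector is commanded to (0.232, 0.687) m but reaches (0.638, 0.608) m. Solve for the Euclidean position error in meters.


dx = 0.638 - (0.232) = 0.4060, dy = 0.608 - (0.687) = -0.0790
err = sqrt(0.164836 + 0.006241) = 0.4136

0.4136 m


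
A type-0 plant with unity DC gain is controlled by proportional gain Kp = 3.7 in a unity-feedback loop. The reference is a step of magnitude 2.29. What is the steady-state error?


e_ss = R/(1 + Kp) = 2.29/(1 + 3.7) = 2.29/4.7000 = 0.4872

0.4872


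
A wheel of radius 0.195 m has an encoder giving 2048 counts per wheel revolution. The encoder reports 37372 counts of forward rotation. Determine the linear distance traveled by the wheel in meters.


revs = 37372/2048 = 18.248047
d = revs * 2*pi*r = 18.248047 * 2*pi*0.195 = 22.3579

22.3579 m


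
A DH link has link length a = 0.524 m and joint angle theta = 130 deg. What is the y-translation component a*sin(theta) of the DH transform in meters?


a*sin(theta) = 0.524*sin(130 deg) = 0.4014

0.4014 m


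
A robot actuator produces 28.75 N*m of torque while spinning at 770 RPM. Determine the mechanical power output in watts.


omega = 770 * 2*pi/60 = 80.634211 rad/s
P = tau * omega = 28.75 * 80.634211 = 2318.2336

2318.2336 W


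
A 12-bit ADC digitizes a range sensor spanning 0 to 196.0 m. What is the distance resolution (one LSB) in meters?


res = range / 2^n = 196.0/2^12 = 196.0/4096 = 0.0479

0.0479 m


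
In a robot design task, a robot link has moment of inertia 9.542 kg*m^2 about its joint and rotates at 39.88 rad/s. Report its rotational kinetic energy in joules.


KE = (1/2)*I*omega^2 = 0.5*9.542*39.88^2 = 7587.8671

7587.8671 J


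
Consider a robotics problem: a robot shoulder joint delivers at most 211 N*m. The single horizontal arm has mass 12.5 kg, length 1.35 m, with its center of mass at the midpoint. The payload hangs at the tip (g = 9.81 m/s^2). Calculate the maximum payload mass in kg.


tau_arm = m_arm*g*(L/2) = 12.5*9.81*1.35/2 = 82.7719 N*m
tau_payload = tau_max - tau_arm = 211 - 82.7719 = 128.2281
m_payload = tau_payload / (g*L) = 128.2281 / (9.81*1.35) = 9.6823

9.6823 kg


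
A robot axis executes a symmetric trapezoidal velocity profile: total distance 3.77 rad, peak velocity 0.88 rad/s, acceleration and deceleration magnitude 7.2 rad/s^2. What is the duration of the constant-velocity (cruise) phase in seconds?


t_acc = v/a = 0.122222 s, d_acc = v^2/(2a) = 0.053778 rad each
d_cruise = 3.77 - 2*0.053778 = 3.662444 rad
t_cruise = d_cruise/v = 3.662444/0.88 = 4.1619

4.1619 s


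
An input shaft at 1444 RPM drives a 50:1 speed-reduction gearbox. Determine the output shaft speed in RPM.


omega_out = omega_in / N = 1444 / 50 = 28.8800

28.8800 RPM


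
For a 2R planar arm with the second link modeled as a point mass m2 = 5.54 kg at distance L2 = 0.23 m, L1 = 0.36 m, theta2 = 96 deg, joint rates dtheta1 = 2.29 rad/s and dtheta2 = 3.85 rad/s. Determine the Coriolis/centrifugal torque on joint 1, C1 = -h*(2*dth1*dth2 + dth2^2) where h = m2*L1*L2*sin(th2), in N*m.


h = m2*L1*L2*sin(th2) = 5.54*0.36*0.23*sin(96 deg) = 0.456199
C1 = -h*(2*2.29*3.85 + 3.85^2) = -0.456199*32.4555 = -14.8062

-14.8062 N*m


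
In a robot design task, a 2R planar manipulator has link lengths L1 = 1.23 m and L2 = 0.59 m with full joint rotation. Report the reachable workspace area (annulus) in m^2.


r_max = L1 + L2 = 1.8200, r_min = |L1 - L2| = 0.6400
A = pi*(r_max^2 - r_min^2) = pi*(3.3124 - 0.4096) = 9.1194

9.1194 m^2


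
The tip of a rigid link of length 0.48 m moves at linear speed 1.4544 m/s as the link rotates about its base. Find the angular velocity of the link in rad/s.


omega = v / L = 1.4544 / 0.48 = 3.0300

3.0300 rad/s


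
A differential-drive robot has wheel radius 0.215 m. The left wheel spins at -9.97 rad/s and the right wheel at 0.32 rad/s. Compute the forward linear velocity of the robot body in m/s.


v = r*(wR + wL)/2 = 0.215*(0.32 + -9.97)/2 = -1.0374

-1.0374 m/s


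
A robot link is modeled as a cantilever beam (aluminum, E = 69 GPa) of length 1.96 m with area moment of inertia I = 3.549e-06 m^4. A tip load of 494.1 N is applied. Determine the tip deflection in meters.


delta = F*L^3/(3*E*I) = 494.1*1.96^3/(3*6.900e+10*3.549e-06)
      = 3720.3437376/734643 = 0.0051

0.0051 m


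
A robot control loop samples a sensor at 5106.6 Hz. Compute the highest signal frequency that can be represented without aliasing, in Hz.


f_max = f_s/2 = 5106.6/2 = 2553.3000

2553.3000 Hz


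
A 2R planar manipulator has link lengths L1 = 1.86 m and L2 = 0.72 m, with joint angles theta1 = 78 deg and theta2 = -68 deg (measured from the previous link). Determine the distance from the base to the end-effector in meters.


x = L1*cos(th1) + L2*cos(th1+th2) = 1.095777
y = L1*sin(th1) + L2*sin(th1+th2) = 1.944381
d = sqrt(x^2 + y^2) = sqrt(1.200727 + 3.780617) = 2.2319

2.2319 m


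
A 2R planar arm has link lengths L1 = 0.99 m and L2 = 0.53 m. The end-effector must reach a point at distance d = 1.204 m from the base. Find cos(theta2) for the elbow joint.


cos(th2) = (d^2 - L1^2 - L2^2)/(2*L1*L2) = (1.204^2 - 0.99^2 - 0.53^2)/(2*0.99*0.53) = 0.1797

0.1797


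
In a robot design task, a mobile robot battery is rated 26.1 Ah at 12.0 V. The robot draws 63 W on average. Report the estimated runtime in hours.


E = 26.1*12.0 = 313.2000 Wh
t = E/P = 313.2000/63 = 4.9714

4.9714 hours


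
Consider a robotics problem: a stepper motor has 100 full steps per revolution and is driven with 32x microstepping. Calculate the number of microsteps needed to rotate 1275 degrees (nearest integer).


step_size = 360/(100*32) = 360/3200 = 0.112500 deg
n = 1275/(360/3200) = 1275*3200/360 = 11333.3333 -> 11333

11333 steps


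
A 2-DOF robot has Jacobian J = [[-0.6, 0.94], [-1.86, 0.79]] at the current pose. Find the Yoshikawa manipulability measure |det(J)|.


det(J) = -0.6*0.79 - (0.94)*(-1.86) = 1.2744
|det(J)| = 1.2744

1.2744


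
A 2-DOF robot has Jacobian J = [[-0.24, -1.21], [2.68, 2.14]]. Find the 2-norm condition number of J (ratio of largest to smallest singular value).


JJ^T eigenvalues: trace(JJ^T) = 13.2837, det(JJ^T) = det(J)^2 = 7.44853264
s_max^2 = (13.2837 + sqrt(146.66255513))/2 = 12.69706583
s_min^2 = (13.2837 - sqrt(146.66255513))/2 = 0.58663417
kappa = s_max/s_min = sqrt(12.69706583/0.58663417) = 4.6523

4.6523


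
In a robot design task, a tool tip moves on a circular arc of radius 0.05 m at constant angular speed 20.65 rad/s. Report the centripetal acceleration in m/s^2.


a_c = omega^2 * r = 20.65^2 * 0.05 = 21.3211

21.3211 m/s^2


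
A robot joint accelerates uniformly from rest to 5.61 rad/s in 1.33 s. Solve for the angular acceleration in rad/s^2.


alpha = delta_omega / t = 5.61 / 1.33 = 4.2180

4.2180 rad/s^2


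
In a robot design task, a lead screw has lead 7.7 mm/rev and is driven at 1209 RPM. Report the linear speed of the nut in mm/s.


v = lead * (RPM/60) = 7.7*1209/60 = 155.1550

155.1550 mm/s
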